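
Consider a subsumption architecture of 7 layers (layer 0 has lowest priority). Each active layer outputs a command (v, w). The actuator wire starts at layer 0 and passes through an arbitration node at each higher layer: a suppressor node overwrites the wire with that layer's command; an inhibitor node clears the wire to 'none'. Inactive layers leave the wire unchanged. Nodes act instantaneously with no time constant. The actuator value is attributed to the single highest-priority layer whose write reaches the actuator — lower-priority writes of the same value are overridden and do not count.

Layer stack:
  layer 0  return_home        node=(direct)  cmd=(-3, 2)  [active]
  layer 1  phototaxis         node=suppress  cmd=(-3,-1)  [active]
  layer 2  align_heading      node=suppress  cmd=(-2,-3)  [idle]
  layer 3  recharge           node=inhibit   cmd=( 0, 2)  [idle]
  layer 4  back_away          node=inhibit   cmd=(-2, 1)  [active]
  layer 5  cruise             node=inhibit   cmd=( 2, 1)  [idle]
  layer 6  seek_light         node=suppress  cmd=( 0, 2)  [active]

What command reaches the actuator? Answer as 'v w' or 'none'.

layer 0 (return_home) active — direct: (-3, 2)
layer 1 (phototaxis) active — suppresses: (-3, -1)
layer 2 (align_heading) idle — unchanged: (-3, -1)
layer 3 (recharge) idle — unchanged: (-3, -1)
layer 4 (back_away) active — inhibits: none
layer 5 (cruise) idle — unchanged: none
layer 6 (seek_light) active — suppresses: (0, 2)
→ actuator (0, 2)

0 2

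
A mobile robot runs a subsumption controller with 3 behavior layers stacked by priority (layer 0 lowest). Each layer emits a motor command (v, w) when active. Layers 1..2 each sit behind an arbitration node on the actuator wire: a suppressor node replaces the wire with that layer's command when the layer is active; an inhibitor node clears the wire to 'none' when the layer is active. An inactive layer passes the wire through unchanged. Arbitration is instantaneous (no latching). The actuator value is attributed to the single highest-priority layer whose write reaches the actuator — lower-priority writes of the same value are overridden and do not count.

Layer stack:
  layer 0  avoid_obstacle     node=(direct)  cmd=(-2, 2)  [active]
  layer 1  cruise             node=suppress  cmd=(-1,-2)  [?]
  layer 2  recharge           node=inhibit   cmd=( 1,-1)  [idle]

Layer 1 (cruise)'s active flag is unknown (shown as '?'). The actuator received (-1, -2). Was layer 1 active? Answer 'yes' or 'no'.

If layer 1 is active=yes:
  actuator would be (-1, -2)
If layer 1 is active=no:
  actuator would be (-2, 2)
Observed (-1, -2), so layer 1 was active.

yes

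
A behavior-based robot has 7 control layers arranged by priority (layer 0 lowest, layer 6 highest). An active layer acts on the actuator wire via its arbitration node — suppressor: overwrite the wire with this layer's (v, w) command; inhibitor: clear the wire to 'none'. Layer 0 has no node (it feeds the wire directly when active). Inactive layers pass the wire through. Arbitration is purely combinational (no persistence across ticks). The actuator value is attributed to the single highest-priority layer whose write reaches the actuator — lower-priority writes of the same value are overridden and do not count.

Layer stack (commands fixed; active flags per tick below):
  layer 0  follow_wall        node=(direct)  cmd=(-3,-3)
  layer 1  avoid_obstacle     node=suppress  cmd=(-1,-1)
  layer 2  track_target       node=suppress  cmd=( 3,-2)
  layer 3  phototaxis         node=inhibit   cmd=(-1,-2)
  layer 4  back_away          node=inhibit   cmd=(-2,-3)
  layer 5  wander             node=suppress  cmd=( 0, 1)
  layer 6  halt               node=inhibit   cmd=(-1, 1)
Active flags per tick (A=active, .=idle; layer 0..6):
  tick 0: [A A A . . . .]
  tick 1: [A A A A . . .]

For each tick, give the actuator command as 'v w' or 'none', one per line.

3 -2
none

tick 0:
  layer 0 (follow_wall) active — direct: (-3, -3)
  layer 1 (avoid_obstacle) active — suppresses: (-1, -1)
  layer 2 (track_target) active — suppresses: (3, -2)
  layer 3 (phototaxis) idle — unchanged: (3, -2)
  layer 4 (back_away) idle — unchanged: (3, -2)
  layer 5 (wander) idle — unchanged: (3, -2)
  layer 6 (halt) idle — unchanged: (3, -2)
  → actuator (3, -2)
tick 1:
  layer 0 (follow_wall) active — direct: (-3, -3)
  layer 1 (avoid_obstacle) active — suppresses: (-1, -1)
  layer 2 (track_target) active — suppresses: (3, -2)
  layer 3 (phototaxis) active — inhibits: none
  layer 4 (back_away) idle — unchanged: none
  layer 5 (wander) idle — unchanged: none
  layer 6 (halt) idle — unchanged: none
  → actuator none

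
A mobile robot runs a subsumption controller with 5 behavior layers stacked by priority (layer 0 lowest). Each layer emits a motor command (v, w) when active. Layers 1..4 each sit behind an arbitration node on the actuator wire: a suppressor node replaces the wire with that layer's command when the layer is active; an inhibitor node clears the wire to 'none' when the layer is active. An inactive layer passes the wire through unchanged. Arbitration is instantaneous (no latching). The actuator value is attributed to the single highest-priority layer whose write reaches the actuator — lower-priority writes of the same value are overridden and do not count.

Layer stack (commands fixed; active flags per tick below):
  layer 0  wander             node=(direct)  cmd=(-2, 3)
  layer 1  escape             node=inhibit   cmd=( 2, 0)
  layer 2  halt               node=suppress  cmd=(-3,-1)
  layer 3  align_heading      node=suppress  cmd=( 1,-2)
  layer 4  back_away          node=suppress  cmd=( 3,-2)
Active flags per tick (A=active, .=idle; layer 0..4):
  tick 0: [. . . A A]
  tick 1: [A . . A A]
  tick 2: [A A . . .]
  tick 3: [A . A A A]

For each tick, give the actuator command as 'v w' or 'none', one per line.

3 -2
3 -2
none
3 -2

tick 0:
  layer 0 (wander) idle — none
  layer 1 (escape) idle — unchanged: none
  layer 2 (halt) idle — unchanged: none
  layer 3 (align_heading) active — suppresses: (1, -2)
  layer 4 (back_away) active — suppresses: (3, -2)
  → actuator (3, -2)
tick 1:
  layer 0 (wander) active — direct: (-2, 3)
  layer 1 (escape) idle — unchanged: (-2, 3)
  layer 2 (halt) idle — unchanged: (-2, 3)
  layer 3 (align_heading) active — suppresses: (1, -2)
  layer 4 (back_away) active — suppresses: (3, -2)
  → actuator (3, -2)
tick 2:
  layer 0 (wander) active — direct: (-2, 3)
  layer 1 (escape) active — inhibits: none
  layer 2 (halt) idle — unchanged: none
  layer 3 (align_heading) idle — unchanged: none
  layer 4 (back_away) idle — unchanged: none
  → actuator none
tick 3:
  layer 0 (wander) active — direct: (-2, 3)
  layer 1 (escape) idle — unchanged: (-2, 3)
  layer 2 (halt) active — suppresses: (-3, -1)
  layer 3 (align_heading) active — suppresses: (1, -2)
  layer 4 (back_away) active — suppresses: (3, -2)
  → actuator (3, -2)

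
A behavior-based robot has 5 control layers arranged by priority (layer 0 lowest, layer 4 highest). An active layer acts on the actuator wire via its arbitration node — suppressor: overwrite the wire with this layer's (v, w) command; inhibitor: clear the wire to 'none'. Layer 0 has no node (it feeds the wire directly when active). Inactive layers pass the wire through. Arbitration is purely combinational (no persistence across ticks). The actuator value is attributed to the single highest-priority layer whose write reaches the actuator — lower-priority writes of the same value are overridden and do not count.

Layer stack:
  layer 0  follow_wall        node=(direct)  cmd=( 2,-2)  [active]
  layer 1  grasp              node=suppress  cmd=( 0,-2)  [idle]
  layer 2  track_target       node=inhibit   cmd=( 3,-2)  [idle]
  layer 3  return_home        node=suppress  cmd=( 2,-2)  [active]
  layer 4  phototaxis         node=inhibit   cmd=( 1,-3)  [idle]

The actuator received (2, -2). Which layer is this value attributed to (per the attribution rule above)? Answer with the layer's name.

return_home

L0 follow_wall: active, feeds wire = (2, -2)
L1 grasp: idle → wire stays (2, -2)
L2 track_target: idle → wire stays (2, -2)
L3 return_home: active, suppressor → wire = (2, -2)
L4 phototaxis: idle → wire stays (2, -2)
actuator = (2, -2)
last writer: layer 3 = return_home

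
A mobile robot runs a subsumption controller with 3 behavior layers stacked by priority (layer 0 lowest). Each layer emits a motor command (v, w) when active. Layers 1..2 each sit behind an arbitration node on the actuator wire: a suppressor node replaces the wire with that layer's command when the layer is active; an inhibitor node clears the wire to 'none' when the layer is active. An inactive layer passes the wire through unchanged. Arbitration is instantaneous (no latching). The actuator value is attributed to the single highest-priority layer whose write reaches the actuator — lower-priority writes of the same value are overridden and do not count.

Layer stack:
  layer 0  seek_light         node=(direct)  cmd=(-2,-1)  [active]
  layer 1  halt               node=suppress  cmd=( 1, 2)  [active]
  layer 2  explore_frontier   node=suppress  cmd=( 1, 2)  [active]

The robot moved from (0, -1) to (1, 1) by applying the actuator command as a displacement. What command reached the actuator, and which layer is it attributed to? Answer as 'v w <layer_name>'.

displacement = (1, 1) − (0, -1) = (1, 2)
L0 seek_light: active, feeds wire = (-2, -1)
L1 halt: active, suppressor → wire = (1, 2)
L2 explore_frontier: active, suppressor → wire = (1, 2)
actuator = (1, 2) — from layer 2 (explore_frontier)

1 2 explore_frontier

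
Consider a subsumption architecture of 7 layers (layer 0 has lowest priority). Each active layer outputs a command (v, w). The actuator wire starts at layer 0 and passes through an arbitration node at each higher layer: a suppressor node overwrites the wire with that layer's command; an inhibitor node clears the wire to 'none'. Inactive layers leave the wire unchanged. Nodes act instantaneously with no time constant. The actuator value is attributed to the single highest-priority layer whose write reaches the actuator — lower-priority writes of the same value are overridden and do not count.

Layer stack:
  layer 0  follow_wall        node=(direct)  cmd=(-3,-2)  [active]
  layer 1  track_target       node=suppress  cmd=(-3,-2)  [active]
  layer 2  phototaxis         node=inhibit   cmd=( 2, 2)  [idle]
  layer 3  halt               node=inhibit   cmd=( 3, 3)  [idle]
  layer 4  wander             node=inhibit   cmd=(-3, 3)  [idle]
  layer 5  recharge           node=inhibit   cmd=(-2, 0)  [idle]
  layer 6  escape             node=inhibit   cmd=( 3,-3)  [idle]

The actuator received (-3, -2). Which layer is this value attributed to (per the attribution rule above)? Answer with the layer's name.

track_target

[0] follow_wall on; wire := (-3, -2)
[1] track_target on (suppress); wire := (-3, -2)
[2] phototaxis off; pass (-3, -2)
[3] halt off; pass (-3, -2)
[4] wander off; pass (-3, -2)
[5] recharge off; pass (-3, -2)
[6] escape off; pass (-3, -2)
output (-3, -2)
last writer: layer 1 = track_target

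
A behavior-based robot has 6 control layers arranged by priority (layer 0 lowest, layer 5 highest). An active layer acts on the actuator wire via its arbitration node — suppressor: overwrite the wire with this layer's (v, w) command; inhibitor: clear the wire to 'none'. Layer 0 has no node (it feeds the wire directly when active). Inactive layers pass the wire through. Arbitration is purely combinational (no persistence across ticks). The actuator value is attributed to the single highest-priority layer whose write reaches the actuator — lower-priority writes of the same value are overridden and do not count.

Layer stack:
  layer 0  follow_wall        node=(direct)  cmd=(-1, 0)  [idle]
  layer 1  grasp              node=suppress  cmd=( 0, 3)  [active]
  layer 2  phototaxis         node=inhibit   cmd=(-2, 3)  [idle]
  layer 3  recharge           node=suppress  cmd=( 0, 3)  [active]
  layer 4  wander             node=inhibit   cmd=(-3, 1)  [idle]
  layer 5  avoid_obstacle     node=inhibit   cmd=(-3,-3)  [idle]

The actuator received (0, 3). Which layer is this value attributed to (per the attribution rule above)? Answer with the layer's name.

layer 0 (follow_wall) idle — none
layer 1 (grasp) active — suppresses: (0, 3)
layer 2 (phototaxis) idle — unchanged: (0, 3)
layer 3 (recharge) active — suppresses: (0, 3)
layer 4 (wander) idle — unchanged: (0, 3)
layer 5 (avoid_obstacle) idle — unchanged: (0, 3)
→ actuator (0, 3)
last writer: layer 3 = recharge

recharge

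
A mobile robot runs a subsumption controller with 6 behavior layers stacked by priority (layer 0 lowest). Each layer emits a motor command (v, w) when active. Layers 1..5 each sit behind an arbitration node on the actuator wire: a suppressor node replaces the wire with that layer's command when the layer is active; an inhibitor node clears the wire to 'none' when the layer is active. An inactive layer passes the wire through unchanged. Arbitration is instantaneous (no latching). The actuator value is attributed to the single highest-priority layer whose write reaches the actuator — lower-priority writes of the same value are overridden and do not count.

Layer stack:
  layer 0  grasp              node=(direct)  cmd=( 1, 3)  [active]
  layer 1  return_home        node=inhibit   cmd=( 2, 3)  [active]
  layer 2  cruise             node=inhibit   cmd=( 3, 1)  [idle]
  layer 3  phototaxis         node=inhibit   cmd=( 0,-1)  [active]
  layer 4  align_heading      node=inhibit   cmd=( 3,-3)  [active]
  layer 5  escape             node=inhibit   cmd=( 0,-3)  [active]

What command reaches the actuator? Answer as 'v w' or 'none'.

[0] grasp on; wire := (1, 3)
[1] return_home on (inhibit); wire := none
[2] cruise off; pass none
[3] phototaxis on (inhibit); wire := none
[4] align_heading on (inhibit); wire := none
[5] escape on (inhibit); wire := none
output none

none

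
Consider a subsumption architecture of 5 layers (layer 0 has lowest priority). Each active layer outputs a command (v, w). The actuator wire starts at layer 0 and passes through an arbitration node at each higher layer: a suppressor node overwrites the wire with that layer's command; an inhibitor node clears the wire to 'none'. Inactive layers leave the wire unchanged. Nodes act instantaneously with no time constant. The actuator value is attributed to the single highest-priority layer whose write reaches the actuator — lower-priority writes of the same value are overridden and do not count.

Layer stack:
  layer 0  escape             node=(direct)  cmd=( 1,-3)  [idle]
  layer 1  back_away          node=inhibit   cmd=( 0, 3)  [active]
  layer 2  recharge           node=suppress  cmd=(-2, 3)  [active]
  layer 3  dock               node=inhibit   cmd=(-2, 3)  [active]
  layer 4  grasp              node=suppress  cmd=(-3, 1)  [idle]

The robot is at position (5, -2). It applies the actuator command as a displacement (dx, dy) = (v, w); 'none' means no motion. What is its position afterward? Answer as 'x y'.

layer 0 (escape) idle — none
layer 1 (back_away) active — inhibits: none
layer 2 (recharge) active — suppresses: (-2, 3)
layer 3 (dock) active — inhibits: none
layer 4 (grasp) idle — unchanged: none
→ actuator none
position: (5, -2) + none = (5, -2)

5 -2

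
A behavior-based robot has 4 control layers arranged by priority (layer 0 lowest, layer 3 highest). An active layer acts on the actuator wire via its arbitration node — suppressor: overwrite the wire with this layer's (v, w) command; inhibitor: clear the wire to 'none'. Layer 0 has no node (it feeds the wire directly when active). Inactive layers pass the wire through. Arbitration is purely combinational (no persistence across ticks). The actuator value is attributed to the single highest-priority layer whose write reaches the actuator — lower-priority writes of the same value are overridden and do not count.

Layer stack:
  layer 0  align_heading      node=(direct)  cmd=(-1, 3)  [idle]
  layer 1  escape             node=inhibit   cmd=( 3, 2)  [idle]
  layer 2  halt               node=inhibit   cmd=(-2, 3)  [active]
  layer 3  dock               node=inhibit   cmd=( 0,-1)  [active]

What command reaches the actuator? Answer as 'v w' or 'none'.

L0 align_heading: idle → wire = none
L1 escape: idle → wire stays none
L2 halt: active, inhibitor → wire = none
L3 dock: active, inhibitor → wire = none
actuator = none

none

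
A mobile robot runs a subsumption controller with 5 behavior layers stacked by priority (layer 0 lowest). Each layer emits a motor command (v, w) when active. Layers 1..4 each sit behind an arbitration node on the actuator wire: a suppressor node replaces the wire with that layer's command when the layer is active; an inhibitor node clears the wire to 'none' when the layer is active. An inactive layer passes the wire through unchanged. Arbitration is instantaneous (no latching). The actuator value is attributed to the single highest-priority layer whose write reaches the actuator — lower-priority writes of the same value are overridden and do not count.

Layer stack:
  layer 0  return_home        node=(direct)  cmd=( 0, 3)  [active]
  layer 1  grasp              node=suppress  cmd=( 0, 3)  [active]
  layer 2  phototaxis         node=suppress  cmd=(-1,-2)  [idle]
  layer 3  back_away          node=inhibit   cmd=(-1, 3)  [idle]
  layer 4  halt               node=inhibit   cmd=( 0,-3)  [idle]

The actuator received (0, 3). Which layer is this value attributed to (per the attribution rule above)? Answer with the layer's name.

L0 return_home: active, feeds wire = (0, 3)
L1 grasp: active, suppressor → wire = (0, 3)
L2 phototaxis: idle → wire stays (0, 3)
L3 back_away: idle → wire stays (0, 3)
L4 halt: idle → wire stays (0, 3)
actuator = (0, 3)
last writer: layer 1 = grasp

grasp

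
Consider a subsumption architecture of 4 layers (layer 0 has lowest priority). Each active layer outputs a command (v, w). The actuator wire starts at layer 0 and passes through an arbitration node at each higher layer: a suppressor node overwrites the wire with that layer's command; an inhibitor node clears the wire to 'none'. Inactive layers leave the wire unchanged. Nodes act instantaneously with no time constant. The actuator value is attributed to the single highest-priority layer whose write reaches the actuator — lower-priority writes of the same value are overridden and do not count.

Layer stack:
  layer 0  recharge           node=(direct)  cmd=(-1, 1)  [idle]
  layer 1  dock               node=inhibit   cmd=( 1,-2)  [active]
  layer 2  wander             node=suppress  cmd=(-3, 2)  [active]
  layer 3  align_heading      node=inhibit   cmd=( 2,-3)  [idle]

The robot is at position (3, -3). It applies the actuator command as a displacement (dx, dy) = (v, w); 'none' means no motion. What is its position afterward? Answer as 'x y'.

0 -1

L0 recharge: idle → wire = none
L1 dock: active, inhibitor → wire = none
L2 wander: active, suppressor → wire = (-3, 2)
L3 align_heading: idle → wire stays (-3, 2)
actuator = (-3, 2)
position: (3, -3) + (-3, 2) = (0, -1)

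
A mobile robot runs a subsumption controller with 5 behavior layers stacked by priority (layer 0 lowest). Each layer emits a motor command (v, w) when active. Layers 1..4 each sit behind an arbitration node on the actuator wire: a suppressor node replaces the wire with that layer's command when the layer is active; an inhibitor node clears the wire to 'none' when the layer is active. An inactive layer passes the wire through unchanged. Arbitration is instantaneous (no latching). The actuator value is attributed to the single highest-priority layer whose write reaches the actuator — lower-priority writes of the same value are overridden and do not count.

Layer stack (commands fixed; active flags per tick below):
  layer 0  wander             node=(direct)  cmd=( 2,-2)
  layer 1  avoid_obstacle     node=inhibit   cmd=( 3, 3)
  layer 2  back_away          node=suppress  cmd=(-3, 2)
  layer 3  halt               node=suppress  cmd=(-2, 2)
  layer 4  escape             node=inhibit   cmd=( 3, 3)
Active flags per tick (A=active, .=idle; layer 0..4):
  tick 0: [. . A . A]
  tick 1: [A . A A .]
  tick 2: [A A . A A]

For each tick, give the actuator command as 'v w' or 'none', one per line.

none
-2 2
none

tick 0:
  [0] wander off; wire := none
  [1] avoid_obstacle off; pass none
  [2] back_away on (suppress); wire := (-3, 2)
  [3] halt off; pass (-3, 2)
  [4] escape on (inhibit); wire := none
  output none
tick 1:
  [0] wander on; wire := (2, -2)
  [1] avoid_obstacle off; pass (2, -2)
  [2] back_away on (suppress); wire := (-3, 2)
  [3] halt on (suppress); wire := (-2, 2)
  [4] escape off; pass (-2, 2)
  output (-2, 2)
tick 2:
  [0] wander on; wire := (2, -2)
  [1] avoid_obstacle on (inhibit); wire := none
  [2] back_away off; pass none
  [3] halt on (suppress); wire := (-2, 2)
  [4] escape on (inhibit); wire := none
  output none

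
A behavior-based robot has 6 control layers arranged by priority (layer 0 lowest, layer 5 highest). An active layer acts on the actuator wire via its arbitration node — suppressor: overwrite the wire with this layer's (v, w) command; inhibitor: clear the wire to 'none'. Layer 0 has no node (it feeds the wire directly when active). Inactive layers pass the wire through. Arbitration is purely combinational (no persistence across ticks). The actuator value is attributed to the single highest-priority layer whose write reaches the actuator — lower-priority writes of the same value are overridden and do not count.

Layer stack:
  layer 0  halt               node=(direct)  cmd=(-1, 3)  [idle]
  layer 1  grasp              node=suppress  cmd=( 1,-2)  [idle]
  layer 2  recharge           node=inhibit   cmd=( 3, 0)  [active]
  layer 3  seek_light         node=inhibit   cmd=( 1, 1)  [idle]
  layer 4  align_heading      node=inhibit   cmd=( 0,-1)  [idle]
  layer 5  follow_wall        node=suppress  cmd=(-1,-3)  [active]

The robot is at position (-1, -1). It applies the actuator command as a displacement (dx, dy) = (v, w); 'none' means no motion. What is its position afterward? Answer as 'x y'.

-2 -4

layer 0 (halt) idle — none
layer 1 (grasp) idle — unchanged: none
layer 2 (recharge) active — inhibits: none
layer 3 (seek_light) idle — unchanged: none
layer 4 (align_heading) idle — unchanged: none
layer 5 (follow_wall) active — suppresses: (-1, -3)
→ actuator (-1, -3)
position: (-1, -1) + (-1, -3) = (-2, -4)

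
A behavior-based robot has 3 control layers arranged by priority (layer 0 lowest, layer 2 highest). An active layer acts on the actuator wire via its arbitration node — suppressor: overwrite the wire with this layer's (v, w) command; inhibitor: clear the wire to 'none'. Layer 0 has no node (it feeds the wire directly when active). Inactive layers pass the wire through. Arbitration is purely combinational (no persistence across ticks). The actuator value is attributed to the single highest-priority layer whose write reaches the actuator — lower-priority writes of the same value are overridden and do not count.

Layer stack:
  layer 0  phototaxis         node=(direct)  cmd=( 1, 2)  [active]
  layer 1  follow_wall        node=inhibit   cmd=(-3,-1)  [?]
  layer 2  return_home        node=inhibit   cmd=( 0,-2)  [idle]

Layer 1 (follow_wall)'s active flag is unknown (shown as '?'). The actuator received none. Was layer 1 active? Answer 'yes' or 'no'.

yes

If layer 1 is active=yes:
  actuator would be none
If layer 1 is active=no:
  actuator would be (1, 2)
Observed none, so layer 1 was active.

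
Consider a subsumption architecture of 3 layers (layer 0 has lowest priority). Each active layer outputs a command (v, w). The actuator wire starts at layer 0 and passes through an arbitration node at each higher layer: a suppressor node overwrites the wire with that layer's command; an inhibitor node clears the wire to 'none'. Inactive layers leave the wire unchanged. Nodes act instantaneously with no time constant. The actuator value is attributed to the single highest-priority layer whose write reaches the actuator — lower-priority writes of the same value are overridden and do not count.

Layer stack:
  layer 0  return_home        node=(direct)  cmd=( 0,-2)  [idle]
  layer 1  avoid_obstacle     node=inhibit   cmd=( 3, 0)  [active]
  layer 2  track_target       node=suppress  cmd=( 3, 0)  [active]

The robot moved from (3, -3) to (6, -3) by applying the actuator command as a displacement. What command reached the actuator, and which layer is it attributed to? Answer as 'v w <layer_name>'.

displacement = (6, -3) − (3, -3) = (3, 0)
L0 return_home: idle → wire = none
L1 avoid_obstacle: active, inhibitor → wire = none
L2 track_target: active, suppressor → wire = (3, 0)
actuator = (3, 0) — from layer 2 (track_target)

3 0 track_target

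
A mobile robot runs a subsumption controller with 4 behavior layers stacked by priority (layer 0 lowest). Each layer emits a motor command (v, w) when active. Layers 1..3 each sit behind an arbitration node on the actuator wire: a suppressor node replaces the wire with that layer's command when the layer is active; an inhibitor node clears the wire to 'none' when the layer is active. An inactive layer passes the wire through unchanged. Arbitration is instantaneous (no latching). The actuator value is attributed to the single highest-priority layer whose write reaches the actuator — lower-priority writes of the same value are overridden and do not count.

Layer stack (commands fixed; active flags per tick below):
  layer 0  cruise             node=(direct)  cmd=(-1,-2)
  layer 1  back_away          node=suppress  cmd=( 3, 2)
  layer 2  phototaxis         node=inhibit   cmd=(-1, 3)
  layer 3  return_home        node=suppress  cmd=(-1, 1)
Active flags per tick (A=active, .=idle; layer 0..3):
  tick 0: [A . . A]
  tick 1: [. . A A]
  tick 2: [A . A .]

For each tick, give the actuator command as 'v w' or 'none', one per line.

tick 0:
  layer 0 (cruise) active — direct: (-1, -2)
  layer 1 (back_away) idle — unchanged: (-1, -2)
  layer 2 (phototaxis) idle — unchanged: (-1, -2)
  layer 3 (return_home) active — suppresses: (-1, 1)
  → actuator (-1, 1)
tick 1:
  layer 0 (cruise) idle — none
  layer 1 (back_away) idle — unchanged: none
  layer 2 (phototaxis) active — inhibits: none
  layer 3 (return_home) active — suppresses: (-1, 1)
  → actuator (-1, 1)
tick 2:
  layer 0 (cruise) active — direct: (-1, -2)
  layer 1 (back_away) idle — unchanged: (-1, -2)
  layer 2 (phototaxis) active — inhibits: none
  layer 3 (return_home) idle — unchanged: none
  → actuator none

-1 1
-1 1
none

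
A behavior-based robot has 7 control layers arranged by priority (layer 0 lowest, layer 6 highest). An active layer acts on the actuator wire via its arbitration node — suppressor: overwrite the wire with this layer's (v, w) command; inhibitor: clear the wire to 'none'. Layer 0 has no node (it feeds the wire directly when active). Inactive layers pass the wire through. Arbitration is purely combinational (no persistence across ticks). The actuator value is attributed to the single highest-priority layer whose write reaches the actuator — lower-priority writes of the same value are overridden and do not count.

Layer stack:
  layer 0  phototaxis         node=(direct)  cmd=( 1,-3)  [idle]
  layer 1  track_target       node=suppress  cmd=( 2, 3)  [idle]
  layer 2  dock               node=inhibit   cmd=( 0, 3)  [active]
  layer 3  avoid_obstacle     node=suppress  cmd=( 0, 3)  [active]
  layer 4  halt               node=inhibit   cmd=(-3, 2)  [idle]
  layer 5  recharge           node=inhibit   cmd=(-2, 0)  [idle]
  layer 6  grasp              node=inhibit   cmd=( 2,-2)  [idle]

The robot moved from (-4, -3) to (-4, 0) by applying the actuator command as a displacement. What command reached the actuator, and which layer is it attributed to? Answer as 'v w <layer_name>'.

displacement = (-4, 0) − (-4, -3) = (0, 3)
layer 0 (phototaxis) idle — none
layer 1 (track_target) idle — unchanged: none
layer 2 (dock) active — inhibits: none
layer 3 (avoid_obstacle) active — suppresses: (0, 3)
layer 4 (halt) idle — unchanged: (0, 3)
layer 5 (recharge) idle — unchanged: (0, 3)
layer 6 (grasp) idle — unchanged: (0, 3)
→ actuator (0, 3) — from layer 3 (avoid_obstacle)

0 3 avoid_obstacle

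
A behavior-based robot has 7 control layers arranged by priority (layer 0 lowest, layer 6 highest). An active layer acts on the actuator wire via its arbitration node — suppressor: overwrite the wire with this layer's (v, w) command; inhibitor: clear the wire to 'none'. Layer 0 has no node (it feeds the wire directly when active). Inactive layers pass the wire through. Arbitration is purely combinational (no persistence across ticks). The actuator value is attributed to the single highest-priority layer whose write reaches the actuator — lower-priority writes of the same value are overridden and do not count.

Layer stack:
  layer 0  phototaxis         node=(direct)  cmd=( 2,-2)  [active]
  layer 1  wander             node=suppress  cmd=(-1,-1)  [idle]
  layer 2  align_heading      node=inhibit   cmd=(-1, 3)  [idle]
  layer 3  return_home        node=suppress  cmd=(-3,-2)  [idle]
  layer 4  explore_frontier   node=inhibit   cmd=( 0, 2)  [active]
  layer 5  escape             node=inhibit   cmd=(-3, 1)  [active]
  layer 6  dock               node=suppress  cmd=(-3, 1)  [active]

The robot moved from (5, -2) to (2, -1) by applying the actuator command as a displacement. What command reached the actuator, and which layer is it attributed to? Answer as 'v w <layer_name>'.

-3 1 dock

displacement = (2, -1) − (5, -2) = (-3, 1)
layer 0 (phototaxis) active — direct: (2, -2)
layer 1 (wander) idle — unchanged: (2, -2)
layer 2 (align_heading) idle — unchanged: (2, -2)
layer 3 (return_home) idle — unchanged: (2, -2)
layer 4 (explore_frontier) active — inhibits: none
layer 5 (escape) active — inhibits: none
layer 6 (dock) active — suppresses: (-3, 1)
→ actuator (-3, 1) — from layer 6 (dock)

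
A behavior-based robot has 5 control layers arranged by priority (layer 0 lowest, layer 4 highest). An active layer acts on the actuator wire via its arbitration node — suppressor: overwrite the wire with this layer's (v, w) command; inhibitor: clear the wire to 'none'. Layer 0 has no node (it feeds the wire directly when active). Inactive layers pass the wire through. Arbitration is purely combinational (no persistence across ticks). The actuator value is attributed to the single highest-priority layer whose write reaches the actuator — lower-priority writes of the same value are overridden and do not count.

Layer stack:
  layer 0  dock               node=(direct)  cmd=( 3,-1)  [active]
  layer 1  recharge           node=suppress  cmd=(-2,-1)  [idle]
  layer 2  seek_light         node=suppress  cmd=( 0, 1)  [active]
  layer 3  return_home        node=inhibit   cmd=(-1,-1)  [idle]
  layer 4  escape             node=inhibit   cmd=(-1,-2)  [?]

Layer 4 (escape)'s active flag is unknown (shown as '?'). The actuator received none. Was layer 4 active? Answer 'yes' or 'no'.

yes

If layer 4 is active=yes:
  actuator would be none
If layer 4 is active=no:
  actuator would be (0, 1)
Observed none, so layer 4 was active.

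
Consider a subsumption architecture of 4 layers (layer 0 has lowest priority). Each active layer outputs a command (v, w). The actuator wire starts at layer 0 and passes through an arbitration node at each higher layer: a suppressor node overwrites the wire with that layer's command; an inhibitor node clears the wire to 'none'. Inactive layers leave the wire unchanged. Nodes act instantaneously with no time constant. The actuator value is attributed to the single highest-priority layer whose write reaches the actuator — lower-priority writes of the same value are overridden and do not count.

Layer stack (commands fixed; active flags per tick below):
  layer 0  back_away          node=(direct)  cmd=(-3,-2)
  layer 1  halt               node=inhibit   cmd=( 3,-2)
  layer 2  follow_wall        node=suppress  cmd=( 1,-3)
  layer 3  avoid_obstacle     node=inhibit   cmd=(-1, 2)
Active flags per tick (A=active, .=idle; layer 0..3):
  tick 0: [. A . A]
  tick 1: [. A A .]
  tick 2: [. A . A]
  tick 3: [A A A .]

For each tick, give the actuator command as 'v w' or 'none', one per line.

none
1 -3
none
1 -3

tick 0:
  layer 0 (back_away) idle — none
  layer 1 (halt) active — inhibits: none
  layer 2 (follow_wall) idle — unchanged: none
  layer 3 (avoid_obstacle) active — inhibits: none
  → actuator none
tick 1:
  layer 0 (back_away) idle — none
  layer 1 (halt) active — inhibits: none
  layer 2 (follow_wall) active — suppresses: (1, -3)
  layer 3 (avoid_obstacle) idle — unchanged: (1, -3)
  → actuator (1, -3)
tick 2:
  layer 0 (back_away) idle — none
  layer 1 (halt) active — inhibits: none
  layer 2 (follow_wall) idle — unchanged: none
  layer 3 (avoid_obstacle) active — inhibits: none
  → actuator none
tick 3:
  layer 0 (back_away) active — direct: (-3, -2)
  layer 1 (halt) active — inhibits: none
  layer 2 (follow_wall) active — suppresses: (1, -3)
  layer 3 (avoid_obstacle) idle — unchanged: (1, -3)
  → actuator (1, -3)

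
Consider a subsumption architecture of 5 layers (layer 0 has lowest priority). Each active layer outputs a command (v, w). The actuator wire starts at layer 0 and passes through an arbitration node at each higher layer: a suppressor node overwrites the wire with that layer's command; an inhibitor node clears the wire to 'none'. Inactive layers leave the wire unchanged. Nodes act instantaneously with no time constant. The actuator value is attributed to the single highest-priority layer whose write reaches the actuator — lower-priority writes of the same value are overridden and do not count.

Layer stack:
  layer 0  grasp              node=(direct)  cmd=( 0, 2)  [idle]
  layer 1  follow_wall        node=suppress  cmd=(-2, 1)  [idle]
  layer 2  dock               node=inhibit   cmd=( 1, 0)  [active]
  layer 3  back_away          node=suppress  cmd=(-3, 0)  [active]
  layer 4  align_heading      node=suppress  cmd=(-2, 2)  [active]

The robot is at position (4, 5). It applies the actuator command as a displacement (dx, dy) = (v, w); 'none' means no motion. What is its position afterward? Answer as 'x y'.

layer 0 (grasp) idle — none
layer 1 (follow_wall) idle — unchanged: none
layer 2 (dock) active — inhibits: none
layer 3 (back_away) active — suppresses: (-3, 0)
layer 4 (align_heading) active — suppresses: (-2, 2)
→ actuator (-2, 2)
position: (4, 5) + (-2, 2) = (2, 7)

2 7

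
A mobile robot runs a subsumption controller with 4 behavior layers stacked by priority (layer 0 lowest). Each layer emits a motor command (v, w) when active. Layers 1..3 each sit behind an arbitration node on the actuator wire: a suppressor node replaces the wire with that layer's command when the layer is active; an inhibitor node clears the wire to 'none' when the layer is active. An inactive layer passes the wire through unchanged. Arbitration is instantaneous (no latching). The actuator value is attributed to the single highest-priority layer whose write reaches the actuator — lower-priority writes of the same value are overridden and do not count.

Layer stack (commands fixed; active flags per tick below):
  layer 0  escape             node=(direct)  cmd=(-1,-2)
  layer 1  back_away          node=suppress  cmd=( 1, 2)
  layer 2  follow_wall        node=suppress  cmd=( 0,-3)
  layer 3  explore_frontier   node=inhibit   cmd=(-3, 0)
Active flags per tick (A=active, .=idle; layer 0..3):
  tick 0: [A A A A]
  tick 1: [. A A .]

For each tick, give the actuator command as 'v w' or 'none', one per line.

none
0 -3

tick 0:
  layer 0 (escape) active — direct: (-1, -2)
  layer 1 (back_away) active — suppresses: (1, 2)
  layer 2 (follow_wall) active — suppresses: (0, -3)
  layer 3 (explore_frontier) active — inhibits: none
  → actuator none
tick 1:
  layer 0 (escape) idle — none
  layer 1 (back_away) active — suppresses: (1, 2)
  layer 2 (follow_wall) active — suppresses: (0, -3)
  layer 3 (explore_frontier) idle — unchanged: (0, -3)
  → actuator (0, -3)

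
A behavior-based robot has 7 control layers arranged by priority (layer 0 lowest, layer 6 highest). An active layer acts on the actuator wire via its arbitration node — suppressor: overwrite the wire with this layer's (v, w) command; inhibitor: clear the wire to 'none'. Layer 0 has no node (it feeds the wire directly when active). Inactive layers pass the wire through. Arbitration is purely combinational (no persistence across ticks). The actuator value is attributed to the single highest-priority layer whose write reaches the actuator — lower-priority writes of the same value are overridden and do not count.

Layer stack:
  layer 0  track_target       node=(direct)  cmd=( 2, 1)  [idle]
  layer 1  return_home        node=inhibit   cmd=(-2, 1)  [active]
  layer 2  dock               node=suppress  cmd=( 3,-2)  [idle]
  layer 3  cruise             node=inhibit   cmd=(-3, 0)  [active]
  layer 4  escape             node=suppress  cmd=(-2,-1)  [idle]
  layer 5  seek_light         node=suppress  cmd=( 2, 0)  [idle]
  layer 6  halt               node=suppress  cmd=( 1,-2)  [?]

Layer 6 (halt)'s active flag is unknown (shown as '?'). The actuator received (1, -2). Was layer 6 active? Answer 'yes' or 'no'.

If layer 6 is active=yes:
  actuator would be (1, -2)
If layer 6 is active=no:
  actuator would be none
Observed (1, -2), so layer 6 was active.

yes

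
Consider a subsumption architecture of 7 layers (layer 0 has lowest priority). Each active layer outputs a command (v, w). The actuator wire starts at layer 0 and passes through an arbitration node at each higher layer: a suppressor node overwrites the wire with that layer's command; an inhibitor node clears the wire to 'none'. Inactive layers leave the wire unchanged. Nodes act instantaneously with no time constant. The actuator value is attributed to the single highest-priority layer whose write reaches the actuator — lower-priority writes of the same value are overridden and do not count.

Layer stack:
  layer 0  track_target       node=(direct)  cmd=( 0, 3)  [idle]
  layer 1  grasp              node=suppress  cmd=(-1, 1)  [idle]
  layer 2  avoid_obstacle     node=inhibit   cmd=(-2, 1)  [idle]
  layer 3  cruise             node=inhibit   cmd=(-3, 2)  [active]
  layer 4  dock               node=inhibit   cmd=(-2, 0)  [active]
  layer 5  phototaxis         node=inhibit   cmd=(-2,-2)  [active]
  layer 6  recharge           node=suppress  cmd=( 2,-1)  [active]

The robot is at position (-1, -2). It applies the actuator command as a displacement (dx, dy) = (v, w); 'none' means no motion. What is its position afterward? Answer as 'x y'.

L0 track_target: idle → wire = none
L1 grasp: idle → wire stays none
L2 avoid_obstacle: idle → wire stays none
L3 cruise: active, inhibitor → wire = none
L4 dock: active, inhibitor → wire = none
L5 phototaxis: active, inhibitor → wire = none
L6 recharge: active, suppressor → wire = (2, -1)
actuator = (2, -1)
position: (-1, -2) + (2, -1) = (1, -3)

1 -3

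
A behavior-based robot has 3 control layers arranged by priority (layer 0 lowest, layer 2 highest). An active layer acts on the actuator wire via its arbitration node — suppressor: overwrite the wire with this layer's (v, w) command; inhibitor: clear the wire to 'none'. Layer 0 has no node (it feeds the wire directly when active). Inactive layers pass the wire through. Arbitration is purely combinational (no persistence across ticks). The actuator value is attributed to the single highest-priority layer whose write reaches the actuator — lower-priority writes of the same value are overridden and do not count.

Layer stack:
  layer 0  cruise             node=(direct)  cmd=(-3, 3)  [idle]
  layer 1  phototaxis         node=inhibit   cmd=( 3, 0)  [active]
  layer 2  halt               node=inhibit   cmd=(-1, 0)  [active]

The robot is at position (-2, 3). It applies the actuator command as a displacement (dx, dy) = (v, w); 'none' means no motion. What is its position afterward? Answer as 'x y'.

-2 3

L0 cruise: idle → wire = none
L1 phototaxis: active, inhibitor → wire = none
L2 halt: active, inhibitor → wire = none
actuator = none
position: (-2, 3) + none = (-2, 3)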